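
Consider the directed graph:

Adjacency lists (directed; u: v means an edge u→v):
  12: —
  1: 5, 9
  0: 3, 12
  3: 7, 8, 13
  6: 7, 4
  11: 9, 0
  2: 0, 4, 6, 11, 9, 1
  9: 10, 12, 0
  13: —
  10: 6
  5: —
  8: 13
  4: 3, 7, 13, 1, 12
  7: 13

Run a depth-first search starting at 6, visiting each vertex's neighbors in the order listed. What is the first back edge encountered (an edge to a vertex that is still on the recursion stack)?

10->6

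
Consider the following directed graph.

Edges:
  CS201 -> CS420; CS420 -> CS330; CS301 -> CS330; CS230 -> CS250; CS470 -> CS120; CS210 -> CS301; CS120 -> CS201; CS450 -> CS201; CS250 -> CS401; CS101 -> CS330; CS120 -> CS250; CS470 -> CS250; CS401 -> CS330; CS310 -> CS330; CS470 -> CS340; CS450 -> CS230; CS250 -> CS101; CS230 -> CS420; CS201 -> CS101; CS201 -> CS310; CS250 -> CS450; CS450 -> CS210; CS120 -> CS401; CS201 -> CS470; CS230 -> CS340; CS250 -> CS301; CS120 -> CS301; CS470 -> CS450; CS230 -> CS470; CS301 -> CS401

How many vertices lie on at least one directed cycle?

6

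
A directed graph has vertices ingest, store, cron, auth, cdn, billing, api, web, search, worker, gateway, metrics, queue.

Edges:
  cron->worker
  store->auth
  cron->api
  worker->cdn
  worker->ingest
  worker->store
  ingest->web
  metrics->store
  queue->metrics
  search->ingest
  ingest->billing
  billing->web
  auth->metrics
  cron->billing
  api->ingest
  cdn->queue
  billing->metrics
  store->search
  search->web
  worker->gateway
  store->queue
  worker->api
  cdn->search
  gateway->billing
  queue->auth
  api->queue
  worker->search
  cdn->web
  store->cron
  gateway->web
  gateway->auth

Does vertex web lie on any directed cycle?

No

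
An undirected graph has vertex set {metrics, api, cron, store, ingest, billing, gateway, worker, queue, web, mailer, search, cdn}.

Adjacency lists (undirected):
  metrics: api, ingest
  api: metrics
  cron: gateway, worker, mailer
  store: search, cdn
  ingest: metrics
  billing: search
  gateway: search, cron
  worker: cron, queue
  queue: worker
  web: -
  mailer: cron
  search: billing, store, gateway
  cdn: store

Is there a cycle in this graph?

No

DFS, tracking each vertex's parent; an edge to a visited non-parent vertex closes a cycle.
Start from billing:
visit billing (parent –)
  visit search (parent billing)
    search–billing: parent, skip
    visit store (parent search)
      store–search: parent, skip
      visit cdn (parent store)
        cdn–store: parent, skip
    visit gateway (parent search)
      gateway–search: parent, skip
      visit cron (parent gateway)
        cron–gateway: parent, skip
        visit worker (parent cron)
          worker–cron: parent, skip
          visit queue (parent worker)
            queue–worker: parent, skip
        visit mailer (parent cron)
          mailer–cron: parent, skip
visit metrics (parent –)
  visit api (parent metrics)
    api–metrics: parent, skip
  visit ingest (parent metrics)
    ingest–metrics: parent, skip
visit web (parent –)
No non-parent visited neighbor found — the graph is a forest.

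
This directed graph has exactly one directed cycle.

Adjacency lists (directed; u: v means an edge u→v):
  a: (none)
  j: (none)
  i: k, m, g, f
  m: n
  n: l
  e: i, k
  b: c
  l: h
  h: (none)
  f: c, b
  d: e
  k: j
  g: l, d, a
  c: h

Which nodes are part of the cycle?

d, e, g, i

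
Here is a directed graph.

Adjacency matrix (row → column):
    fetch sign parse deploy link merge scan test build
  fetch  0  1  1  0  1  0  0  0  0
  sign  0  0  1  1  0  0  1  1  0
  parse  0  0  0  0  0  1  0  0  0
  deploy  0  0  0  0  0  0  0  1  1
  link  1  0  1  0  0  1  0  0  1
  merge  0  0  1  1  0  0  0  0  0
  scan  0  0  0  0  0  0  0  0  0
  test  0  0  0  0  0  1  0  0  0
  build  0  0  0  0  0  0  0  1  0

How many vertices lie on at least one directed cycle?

7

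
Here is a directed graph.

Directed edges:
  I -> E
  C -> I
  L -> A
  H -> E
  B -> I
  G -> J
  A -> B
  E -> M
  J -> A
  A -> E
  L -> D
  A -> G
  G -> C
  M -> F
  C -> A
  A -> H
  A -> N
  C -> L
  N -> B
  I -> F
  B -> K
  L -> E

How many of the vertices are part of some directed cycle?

A vertex is on a directed cycle iff it belongs to a strongly connected component of size ≥ 2 (or has a self-loop).
The vertices on cycles are {A, C, G, J, L} — 5 in total.

5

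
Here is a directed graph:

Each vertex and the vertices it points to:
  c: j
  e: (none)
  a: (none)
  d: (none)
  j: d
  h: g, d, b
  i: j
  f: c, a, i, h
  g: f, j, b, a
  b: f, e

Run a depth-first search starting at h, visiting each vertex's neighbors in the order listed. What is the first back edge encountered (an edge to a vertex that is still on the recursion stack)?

DFS from h (visiting each vertex's neighbors in the order listed); mark gray on enter, black on exit:
h gray
  g gray
    f gray
      c gray
        j gray
          d gray
          d black
        j black
      c black
      a gray
      a black
      i gray
        i→j: j black — skip
      i black
      f→h: h is gray → back edge
First back edge: f → h.

f->h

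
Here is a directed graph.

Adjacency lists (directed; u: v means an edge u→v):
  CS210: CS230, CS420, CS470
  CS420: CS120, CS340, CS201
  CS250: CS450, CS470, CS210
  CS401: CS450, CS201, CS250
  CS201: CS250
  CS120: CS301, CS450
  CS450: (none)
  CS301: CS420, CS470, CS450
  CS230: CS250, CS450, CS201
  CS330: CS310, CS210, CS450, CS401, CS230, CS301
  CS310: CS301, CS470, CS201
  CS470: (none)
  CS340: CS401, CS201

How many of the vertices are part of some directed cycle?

9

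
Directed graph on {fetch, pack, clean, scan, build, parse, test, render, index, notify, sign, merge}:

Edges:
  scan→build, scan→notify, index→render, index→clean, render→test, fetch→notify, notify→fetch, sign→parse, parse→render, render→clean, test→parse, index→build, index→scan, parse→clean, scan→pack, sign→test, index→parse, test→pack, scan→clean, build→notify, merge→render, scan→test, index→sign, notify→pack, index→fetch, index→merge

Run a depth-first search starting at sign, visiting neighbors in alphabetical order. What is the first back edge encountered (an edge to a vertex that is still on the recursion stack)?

test->parse

DFS from sign (visiting neighbors in alphabetical order); mark gray on enter, black on exit:
sign gray
  parse gray
    clean gray
    clean black
    render gray
      render→clean: clean black — skip
      test gray
        pack gray
        pack black
        test→parse: parse is gray → back edge
First back edge: test → parse.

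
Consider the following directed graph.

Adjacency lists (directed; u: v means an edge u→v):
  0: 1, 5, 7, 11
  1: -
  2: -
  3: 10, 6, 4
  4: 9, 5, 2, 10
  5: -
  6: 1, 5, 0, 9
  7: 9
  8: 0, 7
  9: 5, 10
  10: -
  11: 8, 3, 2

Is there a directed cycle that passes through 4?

4 lies on a cycle iff there is a path from 4 back to itself.
Exploring from 4, it never reaches itself; equivalently, its strongly connected component is a singleton.

No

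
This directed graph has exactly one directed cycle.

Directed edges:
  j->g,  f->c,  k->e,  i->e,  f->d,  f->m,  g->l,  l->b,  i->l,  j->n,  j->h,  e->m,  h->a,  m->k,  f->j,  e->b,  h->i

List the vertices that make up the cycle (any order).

e, k, m

DFS with gray/black marking from m:
m gray
  k gray
    e gray
      b gray
      b black
      e→m: m is gray → back edge
Back edge closes the cycle m → k → e → m; its vertices are {e, k, m}.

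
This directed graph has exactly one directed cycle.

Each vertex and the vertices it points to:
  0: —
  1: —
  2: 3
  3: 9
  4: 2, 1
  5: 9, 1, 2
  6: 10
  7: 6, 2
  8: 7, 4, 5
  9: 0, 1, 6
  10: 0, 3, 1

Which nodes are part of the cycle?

DFS with gray/black marking from 9:
9 gray
  0 gray
  0 black
  1 gray
  1 black
  6 gray
    10 gray
      10→0: 0 black — skip
      3 gray
        3→9: 9 is gray → back edge
Back edge closes the cycle 9 → 6 → 10 → 3 → 9; its vertices are {3, 6, 9, 10}.

3, 6, 9, 10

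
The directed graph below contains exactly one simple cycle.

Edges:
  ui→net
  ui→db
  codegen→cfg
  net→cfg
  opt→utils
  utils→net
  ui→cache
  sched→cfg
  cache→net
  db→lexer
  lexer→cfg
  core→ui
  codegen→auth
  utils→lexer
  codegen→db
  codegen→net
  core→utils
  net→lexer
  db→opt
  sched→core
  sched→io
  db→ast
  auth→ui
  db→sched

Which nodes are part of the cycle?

db, ui, core, sched

DFS with gray/black marking from ui:
ui gray
  db gray
    opt gray
      utils gray
        net gray
          lexer gray
            cfg gray
            cfg black
          lexer black
          net→cfg: cfg black — skip
        net black
        utils→lexer: lexer black — skip
      utils black
    opt black
    db→lexer: lexer black — skip
    ast gray
    ast black
    sched gray
      io gray
      io black
      sched→cfg: cfg black — skip
      core gray
        core→utils: utils black — skip
        core→ui: ui is gray → back edge
Back edge closes the cycle ui → db → sched → core → ui; its vertices are {db, ui, core, sched}.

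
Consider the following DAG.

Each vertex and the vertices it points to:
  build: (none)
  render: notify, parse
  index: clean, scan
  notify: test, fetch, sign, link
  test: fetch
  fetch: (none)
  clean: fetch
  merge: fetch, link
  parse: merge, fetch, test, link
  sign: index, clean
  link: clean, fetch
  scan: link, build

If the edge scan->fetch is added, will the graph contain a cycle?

No

Adding scan→fetch creates a cycle iff fetch can already reach scan.
Explore from fetch: no path reaches scan. The graph stays acyclic.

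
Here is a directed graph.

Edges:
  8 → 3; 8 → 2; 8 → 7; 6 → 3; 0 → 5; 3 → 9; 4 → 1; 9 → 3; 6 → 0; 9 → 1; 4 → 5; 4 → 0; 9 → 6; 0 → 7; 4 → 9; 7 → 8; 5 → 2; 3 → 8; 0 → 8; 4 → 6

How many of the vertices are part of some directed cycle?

A vertex is on a directed cycle iff it belongs to a strongly connected component of size ≥ 2 (or has a self-loop).
The vertices on cycles are {0, 3, 6, 7, 8, 9} — 6 in total.

6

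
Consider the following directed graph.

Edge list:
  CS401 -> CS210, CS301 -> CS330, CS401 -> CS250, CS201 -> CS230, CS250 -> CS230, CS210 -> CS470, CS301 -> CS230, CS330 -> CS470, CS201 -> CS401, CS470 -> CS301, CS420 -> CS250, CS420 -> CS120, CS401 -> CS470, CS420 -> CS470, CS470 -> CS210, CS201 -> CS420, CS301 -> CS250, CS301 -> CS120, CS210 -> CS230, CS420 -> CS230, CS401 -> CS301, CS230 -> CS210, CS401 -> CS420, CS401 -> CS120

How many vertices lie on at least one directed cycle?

6

A vertex is on a directed cycle iff it belongs to a strongly connected component of size ≥ 2 (or has a self-loop).
The vertices on cycles are {CS210, CS230, CS250, CS301, CS330, CS470} — 6 in total.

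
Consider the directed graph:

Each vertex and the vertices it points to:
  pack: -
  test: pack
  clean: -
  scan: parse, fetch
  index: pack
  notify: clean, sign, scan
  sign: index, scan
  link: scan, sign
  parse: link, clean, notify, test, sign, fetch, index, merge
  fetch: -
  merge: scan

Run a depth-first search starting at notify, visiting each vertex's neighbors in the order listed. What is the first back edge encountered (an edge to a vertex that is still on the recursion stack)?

link->scan

DFS from notify (visiting each vertex's neighbors in the order listed); mark gray on enter, black on exit:
notify gray
  clean gray
  clean black
  sign gray
    index gray
      pack gray
      pack black
    index black
    scan gray
      parse gray
        link gray
          link→scan: scan is gray → back edge
First back edge: link → scan.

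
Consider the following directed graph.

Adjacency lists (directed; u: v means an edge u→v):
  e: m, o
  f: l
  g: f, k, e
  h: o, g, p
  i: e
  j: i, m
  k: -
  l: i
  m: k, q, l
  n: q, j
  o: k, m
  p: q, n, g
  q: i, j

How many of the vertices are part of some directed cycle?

A vertex is on a directed cycle iff it belongs to a strongly connected component of size ≥ 2 (or has a self-loop).
The vertices on cycles are {e, i, j, l, m, o, q} — 7 in total.

7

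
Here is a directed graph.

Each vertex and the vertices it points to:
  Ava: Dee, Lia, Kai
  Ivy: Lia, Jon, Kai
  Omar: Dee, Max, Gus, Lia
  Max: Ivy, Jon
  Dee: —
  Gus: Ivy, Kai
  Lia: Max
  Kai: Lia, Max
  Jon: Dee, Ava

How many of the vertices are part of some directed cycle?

6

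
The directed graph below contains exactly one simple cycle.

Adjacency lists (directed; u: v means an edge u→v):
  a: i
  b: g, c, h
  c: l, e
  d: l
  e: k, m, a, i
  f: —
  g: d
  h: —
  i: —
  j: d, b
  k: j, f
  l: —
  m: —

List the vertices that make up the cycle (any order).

DFS with gray/black marking from j:
j gray
  d gray
    l gray
    l black
  d black
  b gray
    g gray
      g→d: d black — skip
    g black
    c gray
      c→l: l black — skip
      e gray
        k gray
          k→j: j is gray → back edge
Back edge closes the cycle j → b → c → e → k → j; its vertices are {b, c, e, j, k}.

b, c, e, j, k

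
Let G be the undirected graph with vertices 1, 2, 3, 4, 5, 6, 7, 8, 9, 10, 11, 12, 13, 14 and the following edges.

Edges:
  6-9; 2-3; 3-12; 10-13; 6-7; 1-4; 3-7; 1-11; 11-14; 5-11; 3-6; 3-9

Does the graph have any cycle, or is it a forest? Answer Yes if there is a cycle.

Yes

DFS, tracking each vertex's parent; an edge to a visited non-parent vertex closes a cycle.
Start from 13:
visit 13 (parent –)
  visit 10 (parent 13)
    10–13: parent, skip
visit 1 (parent –)
  visit 11 (parent 1)
    visit 14 (parent 11)
      14–11: parent, skip
    visit 5 (parent 11)
      5–11: parent, skip
    11–1: parent, skip
  visit 4 (parent 1)
    4–1: parent, skip
visit 2 (parent –)
  visit 3 (parent 2)
    visit 9 (parent 3)
      9–3: parent, skip
      visit 6 (parent 9)
        visit 7 (parent 6)
          7–3: 3 visited and ≠ parent → cycle
Cycle: 3 – 9 – 6 – 7 – 3.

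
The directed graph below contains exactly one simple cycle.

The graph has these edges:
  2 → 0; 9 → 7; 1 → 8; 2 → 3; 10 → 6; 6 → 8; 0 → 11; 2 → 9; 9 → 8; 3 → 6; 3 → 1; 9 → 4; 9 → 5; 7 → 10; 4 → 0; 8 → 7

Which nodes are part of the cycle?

DFS with gray/black marking from 7:
7 gray
  10 gray
    6 gray
      8 gray
        8→7: 7 is gray → back edge
Back edge closes the cycle 7 → 10 → 6 → 8 → 7; its vertices are {6, 7, 8, 10}.

6, 7, 8, 10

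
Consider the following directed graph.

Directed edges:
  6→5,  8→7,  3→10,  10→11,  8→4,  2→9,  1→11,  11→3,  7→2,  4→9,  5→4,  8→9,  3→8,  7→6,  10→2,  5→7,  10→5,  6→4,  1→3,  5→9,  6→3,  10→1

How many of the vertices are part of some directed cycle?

A vertex is on a directed cycle iff it belongs to a strongly connected component of size ≥ 2 (or has a self-loop).
The vertices on cycles are {1, 3, 5, 6, 7, 8, 10, 11} — 8 in total.

8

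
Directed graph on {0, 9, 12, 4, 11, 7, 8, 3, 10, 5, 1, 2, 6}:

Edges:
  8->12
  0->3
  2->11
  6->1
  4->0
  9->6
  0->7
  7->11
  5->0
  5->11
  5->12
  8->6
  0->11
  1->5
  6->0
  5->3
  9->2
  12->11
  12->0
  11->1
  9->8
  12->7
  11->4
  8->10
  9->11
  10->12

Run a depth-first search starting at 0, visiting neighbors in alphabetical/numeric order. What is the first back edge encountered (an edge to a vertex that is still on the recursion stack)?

DFS from 0 (visiting neighbors in alphabetical/numeric order); mark gray on enter, black on exit:
0 gray
  3 gray
  3 black
  7 gray
    11 gray
      1 gray
        5 gray
          5→0: 0 is gray → back edge
First back edge: 5 → 0.

5→0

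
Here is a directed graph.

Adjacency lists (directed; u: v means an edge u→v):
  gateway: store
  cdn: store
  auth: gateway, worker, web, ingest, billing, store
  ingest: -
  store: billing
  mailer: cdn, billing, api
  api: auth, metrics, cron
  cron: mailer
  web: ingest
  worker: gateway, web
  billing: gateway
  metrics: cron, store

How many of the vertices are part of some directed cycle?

7

A vertex is on a directed cycle iff it belongs to a strongly connected component of size ≥ 2 (or has a self-loop).
The vertices on cycles are {api, cron, store, mailer, billing, gateway, metrics} — 7 in total.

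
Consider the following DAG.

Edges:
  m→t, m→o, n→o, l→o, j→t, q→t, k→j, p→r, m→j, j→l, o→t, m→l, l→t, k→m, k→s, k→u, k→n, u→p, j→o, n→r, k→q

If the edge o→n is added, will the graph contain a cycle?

Yes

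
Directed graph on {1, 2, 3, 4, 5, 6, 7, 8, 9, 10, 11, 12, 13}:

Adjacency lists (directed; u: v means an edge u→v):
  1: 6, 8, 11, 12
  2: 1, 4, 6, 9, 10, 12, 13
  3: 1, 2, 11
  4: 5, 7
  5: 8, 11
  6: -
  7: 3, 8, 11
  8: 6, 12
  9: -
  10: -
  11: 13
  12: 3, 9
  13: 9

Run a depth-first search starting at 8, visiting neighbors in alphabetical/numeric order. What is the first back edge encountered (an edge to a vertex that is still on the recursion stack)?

1→8

DFS from 8 (visiting neighbors in alphabetical/numeric order); mark gray on enter, black on exit:
8 gray
  6 gray
  6 black
  12 gray
    3 gray
      1 gray
        1→6: 6 black — skip
        1→8: 8 is gray → back edge
First back edge: 1 → 8.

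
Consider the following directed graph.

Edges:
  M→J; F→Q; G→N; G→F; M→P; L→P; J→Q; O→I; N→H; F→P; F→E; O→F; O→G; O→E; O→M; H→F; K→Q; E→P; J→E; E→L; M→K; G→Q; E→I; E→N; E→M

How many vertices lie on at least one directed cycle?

6

A vertex is on a directed cycle iff it belongs to a strongly connected component of size ≥ 2 (or has a self-loop).
The vertices on cycles are {E, F, H, J, M, N} — 6 in total.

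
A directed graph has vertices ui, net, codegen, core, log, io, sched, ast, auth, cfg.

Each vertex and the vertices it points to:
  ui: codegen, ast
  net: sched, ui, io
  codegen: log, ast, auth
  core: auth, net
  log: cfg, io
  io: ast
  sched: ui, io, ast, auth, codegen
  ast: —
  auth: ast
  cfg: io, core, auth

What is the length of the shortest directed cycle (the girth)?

For each vertex v, BFS finds the shortest path from v back to v.
The shortest such closed walk is log → cfg → core → net → sched → codegen → log, length 6.

6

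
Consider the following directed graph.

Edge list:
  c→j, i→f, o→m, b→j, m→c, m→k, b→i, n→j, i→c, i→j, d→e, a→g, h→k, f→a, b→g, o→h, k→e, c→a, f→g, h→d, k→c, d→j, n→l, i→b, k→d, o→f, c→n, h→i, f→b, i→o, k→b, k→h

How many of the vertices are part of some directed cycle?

7

A vertex is on a directed cycle iff it belongs to a strongly connected component of size ≥ 2 (or has a self-loop).
The vertices on cycles are {b, f, h, i, k, m, o} — 7 in total.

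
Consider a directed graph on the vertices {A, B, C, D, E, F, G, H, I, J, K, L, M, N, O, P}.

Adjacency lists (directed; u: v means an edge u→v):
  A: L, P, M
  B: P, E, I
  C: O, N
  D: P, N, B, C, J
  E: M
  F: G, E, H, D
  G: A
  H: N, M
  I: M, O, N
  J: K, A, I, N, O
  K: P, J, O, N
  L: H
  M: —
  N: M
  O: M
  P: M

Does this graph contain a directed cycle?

DFS with white/gray/black marking, starting from F:
F gray
  G gray
    A gray
      L gray
        H gray
          N gray
            M gray
            M black
          N black
          H→M: M black — skip
        H black
      L black
      P gray
        P→M: M black — skip
      P black
      A→M: M black — skip
    A black
  G black
  E gray
    E→M: M black — skip
  E black
  F→H: H black — skip
  D gray
    D→P: P black — skip
    D→N: N black — skip
    B gray
      B→P: P black — skip
      B→E: E black — skip
      I gray
        I→M: M black — skip
        O gray
          O→M: M black — skip
        O black
        I→N: N black — skip
      I black
    B black
    C gray
      C→O: O black — skip
      C→N: N black — skip
    C black
    J gray
      K gray
        K→P: P black — skip
        K→J: J is gray → back edge
Back edge found, so a cycle exists: J → K → J.

Yes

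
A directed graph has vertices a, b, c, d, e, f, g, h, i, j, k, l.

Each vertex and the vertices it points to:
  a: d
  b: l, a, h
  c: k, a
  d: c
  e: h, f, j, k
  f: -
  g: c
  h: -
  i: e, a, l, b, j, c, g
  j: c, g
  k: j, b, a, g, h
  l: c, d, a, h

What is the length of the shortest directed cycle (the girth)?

For each vertex v, BFS finds the shortest path from v back to v.
The shortest such closed walk is k → g → c → k, length 3.

3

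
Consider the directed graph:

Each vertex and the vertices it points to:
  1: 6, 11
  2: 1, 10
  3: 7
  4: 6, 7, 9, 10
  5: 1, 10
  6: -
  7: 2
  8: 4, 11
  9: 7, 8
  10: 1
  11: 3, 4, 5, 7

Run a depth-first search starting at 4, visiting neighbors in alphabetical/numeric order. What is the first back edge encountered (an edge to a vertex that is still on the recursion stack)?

3->7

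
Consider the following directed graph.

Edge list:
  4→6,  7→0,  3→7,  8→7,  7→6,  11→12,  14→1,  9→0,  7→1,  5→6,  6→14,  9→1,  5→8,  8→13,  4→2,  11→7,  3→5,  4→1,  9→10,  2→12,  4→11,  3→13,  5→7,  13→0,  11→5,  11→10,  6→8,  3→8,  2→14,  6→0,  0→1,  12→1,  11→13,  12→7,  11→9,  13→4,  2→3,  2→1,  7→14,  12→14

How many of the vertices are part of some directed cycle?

10

A vertex is on a directed cycle iff it belongs to a strongly connected component of size ≥ 2 (or has a self-loop).
The vertices on cycles are {2, 3, 4, 5, 6, 7, 8, 11, 12, 13} — 10 in total.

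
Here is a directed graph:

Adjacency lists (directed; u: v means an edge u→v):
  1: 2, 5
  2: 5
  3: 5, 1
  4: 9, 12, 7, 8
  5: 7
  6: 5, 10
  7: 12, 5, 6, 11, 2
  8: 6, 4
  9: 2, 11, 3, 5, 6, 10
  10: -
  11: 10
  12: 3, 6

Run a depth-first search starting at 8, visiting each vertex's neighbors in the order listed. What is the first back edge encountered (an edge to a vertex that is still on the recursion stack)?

DFS from 8 (visiting each vertex's neighbors in the order listed); mark gray on enter, black on exit:
8 gray
  6 gray
    5 gray
      7 gray
        12 gray
          3 gray
            3→5: 5 is gray → back edge
First back edge: 3 → 5.

3->5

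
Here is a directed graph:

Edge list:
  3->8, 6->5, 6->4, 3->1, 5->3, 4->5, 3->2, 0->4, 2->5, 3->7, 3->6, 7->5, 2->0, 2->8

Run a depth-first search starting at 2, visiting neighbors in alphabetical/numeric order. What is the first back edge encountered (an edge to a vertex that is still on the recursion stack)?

3->2

DFS from 2 (visiting neighbors in alphabetical/numeric order); mark gray on enter, black on exit:
2 gray
  0 gray
    4 gray
      5 gray
        3 gray
          1 gray
          1 black
          3→2: 2 is gray → back edge
First back edge: 3 → 2.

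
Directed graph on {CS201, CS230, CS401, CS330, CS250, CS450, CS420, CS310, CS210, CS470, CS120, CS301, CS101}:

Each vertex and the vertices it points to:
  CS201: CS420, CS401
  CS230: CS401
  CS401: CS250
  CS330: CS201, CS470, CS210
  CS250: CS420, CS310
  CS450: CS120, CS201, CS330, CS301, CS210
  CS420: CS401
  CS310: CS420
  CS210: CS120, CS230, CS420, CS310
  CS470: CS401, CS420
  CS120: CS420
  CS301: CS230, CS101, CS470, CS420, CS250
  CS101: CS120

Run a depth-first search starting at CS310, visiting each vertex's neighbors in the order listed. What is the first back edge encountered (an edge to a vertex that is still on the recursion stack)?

CS250->CS420

DFS from CS310 (visiting each vertex's neighbors in the order listed); mark gray on enter, black on exit:
CS310 gray
  CS420 gray
    CS401 gray
      CS250 gray
        CS250→CS420: CS420 is gray → back edge
First back edge: CS250 → CS420.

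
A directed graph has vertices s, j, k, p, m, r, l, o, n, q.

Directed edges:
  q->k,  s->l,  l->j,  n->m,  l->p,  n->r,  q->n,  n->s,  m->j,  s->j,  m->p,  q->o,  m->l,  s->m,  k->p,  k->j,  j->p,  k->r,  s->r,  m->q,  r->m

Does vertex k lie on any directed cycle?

Yes

k is on a cycle iff k can reach itself via ≥1 edge.
k → r → m → q → k — yes.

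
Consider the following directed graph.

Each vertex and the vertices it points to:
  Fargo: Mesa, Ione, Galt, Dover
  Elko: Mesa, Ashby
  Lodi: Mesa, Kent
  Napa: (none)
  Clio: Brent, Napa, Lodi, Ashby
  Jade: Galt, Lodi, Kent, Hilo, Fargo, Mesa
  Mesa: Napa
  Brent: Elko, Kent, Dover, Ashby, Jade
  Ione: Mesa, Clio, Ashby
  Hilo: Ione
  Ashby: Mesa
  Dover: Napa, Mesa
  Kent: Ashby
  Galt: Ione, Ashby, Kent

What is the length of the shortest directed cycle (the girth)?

For each vertex v, BFS finds the shortest path from v back to v.
The shortest such closed walk is Clio → Brent → Jade → Fargo → Ione → Clio, length 5.

5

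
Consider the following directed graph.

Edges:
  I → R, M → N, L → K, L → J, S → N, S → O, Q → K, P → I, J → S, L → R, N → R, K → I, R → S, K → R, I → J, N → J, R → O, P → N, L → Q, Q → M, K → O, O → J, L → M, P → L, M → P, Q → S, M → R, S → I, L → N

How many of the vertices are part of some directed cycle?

A vertex is on a directed cycle iff it belongs to a strongly connected component of size ≥ 2 (or has a self-loop).
The vertices on cycles are {I, J, L, M, N, O, P, Q, R, S} — 10 in total.

10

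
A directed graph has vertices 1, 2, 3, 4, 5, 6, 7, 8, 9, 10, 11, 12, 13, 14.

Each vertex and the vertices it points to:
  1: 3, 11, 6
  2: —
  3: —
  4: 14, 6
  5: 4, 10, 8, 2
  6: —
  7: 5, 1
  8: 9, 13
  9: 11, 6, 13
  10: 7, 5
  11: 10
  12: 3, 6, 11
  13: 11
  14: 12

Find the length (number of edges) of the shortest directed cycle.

For each vertex v, BFS finds the shortest path from v back to v.
The shortest such closed walk is 5 → 10 → 5, length 2.

2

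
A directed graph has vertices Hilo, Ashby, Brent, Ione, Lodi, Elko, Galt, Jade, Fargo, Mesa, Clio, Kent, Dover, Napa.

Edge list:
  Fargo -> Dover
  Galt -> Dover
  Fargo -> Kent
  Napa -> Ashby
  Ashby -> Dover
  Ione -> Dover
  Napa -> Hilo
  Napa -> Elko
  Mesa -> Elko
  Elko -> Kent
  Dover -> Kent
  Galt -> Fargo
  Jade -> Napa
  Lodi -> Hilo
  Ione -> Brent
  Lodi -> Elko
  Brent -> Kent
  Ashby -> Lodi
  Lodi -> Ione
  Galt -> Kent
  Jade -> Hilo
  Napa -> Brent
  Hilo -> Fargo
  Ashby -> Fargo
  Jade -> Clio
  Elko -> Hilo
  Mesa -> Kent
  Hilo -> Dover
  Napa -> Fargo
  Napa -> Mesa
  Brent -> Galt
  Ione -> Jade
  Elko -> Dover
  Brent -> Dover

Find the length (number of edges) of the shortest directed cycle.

5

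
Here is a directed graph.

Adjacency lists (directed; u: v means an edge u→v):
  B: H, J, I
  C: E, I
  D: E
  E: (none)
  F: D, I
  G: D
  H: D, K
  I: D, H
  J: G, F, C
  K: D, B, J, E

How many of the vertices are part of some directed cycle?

A vertex is on a directed cycle iff it belongs to a strongly connected component of size ≥ 2 (or has a self-loop).
The vertices on cycles are {B, C, F, H, I, J, K} — 7 in total.

7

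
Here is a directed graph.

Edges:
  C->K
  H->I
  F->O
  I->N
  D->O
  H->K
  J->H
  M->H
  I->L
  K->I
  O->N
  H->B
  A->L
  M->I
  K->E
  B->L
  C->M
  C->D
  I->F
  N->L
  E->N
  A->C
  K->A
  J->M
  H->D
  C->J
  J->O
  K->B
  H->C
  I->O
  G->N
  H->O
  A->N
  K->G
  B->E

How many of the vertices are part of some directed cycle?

A vertex is on a directed cycle iff it belongs to a strongly connected component of size ≥ 2 (or has a self-loop).
The vertices on cycles are {A, C, H, J, K, M} — 6 in total.

6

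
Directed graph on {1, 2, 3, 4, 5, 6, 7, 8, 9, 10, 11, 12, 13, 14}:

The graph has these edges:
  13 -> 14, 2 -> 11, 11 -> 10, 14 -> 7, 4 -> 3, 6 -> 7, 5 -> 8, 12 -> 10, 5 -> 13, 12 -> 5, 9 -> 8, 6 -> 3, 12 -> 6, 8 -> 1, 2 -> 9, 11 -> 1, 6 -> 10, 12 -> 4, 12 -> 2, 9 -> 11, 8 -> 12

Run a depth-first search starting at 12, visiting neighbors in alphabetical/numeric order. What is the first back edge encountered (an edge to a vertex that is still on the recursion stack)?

8→12

DFS from 12 (visiting neighbors in alphabetical/numeric order); mark gray on enter, black on exit:
12 gray
  2 gray
    9 gray
      8 gray
        1 gray
        1 black
        8→12: 12 is gray → back edge
First back edge: 8 → 12.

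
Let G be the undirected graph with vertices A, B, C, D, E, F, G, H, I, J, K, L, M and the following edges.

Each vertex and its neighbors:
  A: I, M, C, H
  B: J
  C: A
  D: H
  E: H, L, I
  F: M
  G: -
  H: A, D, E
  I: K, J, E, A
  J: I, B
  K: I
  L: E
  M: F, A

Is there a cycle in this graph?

DFS, tracking each vertex's parent; an edge to a visited non-parent vertex closes a cycle.
Start from M:
visit M (parent –)
  visit F (parent M)
    F–M: parent, skip
  visit A (parent M)
    visit I (parent A)
      visit K (parent I)
        K–I: parent, skip
      visit J (parent I)
        J–I: parent, skip
        visit B (parent J)
          B–J: parent, skip
      visit E (parent I)
        visit H (parent E)
          H–A: A visited and ≠ parent → cycle
Cycle: A – I – E – H – A.

Yes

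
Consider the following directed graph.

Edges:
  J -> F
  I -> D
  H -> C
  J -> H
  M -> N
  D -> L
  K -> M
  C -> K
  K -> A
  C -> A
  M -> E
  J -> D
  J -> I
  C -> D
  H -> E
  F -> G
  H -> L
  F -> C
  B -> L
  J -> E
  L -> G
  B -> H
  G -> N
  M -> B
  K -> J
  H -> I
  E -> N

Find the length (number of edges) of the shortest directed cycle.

4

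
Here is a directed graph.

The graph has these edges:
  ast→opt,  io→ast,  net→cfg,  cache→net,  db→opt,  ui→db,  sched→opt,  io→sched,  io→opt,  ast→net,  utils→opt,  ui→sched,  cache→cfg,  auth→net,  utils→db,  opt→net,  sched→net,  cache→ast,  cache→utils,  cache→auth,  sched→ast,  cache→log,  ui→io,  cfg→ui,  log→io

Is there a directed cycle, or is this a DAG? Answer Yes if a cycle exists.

Yes

DFS with white/gray/black marking, starting from ast:
ast gray
  opt gray
    net gray
      cfg gray
        ui gray
          sched gray
            sched→net: net is gray → back edge
Back edge found, so a cycle exists: net → cfg → ui → sched → net.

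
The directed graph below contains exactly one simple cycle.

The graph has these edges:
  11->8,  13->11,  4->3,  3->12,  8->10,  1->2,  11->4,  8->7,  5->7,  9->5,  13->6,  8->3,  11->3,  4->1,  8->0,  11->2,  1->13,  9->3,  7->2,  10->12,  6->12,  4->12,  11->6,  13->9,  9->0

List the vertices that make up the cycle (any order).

1, 4, 11, 13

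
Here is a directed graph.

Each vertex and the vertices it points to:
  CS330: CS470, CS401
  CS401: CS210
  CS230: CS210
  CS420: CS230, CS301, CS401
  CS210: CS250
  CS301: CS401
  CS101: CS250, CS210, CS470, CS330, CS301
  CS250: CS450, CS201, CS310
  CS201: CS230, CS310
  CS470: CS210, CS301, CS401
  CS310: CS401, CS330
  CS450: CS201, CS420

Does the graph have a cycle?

DFS with white/gray/black marking, starting from CS310:
CS310 gray
  CS401 gray
    CS210 gray
      CS250 gray
        CS450 gray
          CS201 gray
            CS230 gray
              CS230→CS210: CS210 is gray → back edge
Back edge found, so a cycle exists: CS210 → CS250 → CS450 → CS201 → CS230 → CS210.

Yes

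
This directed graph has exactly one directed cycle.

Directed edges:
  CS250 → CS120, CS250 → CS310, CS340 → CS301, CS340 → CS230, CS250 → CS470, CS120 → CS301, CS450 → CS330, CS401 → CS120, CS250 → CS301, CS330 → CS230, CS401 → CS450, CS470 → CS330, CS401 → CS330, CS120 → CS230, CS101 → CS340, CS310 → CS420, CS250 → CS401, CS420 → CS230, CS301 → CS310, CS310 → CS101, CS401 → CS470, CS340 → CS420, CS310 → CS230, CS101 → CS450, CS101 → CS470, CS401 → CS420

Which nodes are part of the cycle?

DFS with gray/black marking from CS310:
CS310 gray
  CS420 gray
    CS230 gray
    CS230 black
  CS420 black
  CS310→CS230: CS230 black — skip
  CS101 gray
    CS450 gray
      CS330 gray
        CS330→CS230: CS230 black — skip
      CS330 black
    CS450 black
    CS470 gray
      CS470→CS330: CS330 black — skip
    CS470 black
    CS340 gray
      CS340→CS230: CS230 black — skip
      CS301 gray
        CS301→CS310: CS310 is gray → back edge
Back edge closes the cycle CS310 → CS101 → CS340 → CS301 → CS310; its vertices are {CS101, CS301, CS310, CS340}.

CS101, CS301, CS310, CS340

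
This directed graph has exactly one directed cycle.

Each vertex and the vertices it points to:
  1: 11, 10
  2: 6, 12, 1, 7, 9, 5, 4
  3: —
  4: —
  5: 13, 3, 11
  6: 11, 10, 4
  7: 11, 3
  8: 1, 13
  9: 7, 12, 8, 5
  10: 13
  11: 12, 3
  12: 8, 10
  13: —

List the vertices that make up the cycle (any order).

1, 8, 11, 12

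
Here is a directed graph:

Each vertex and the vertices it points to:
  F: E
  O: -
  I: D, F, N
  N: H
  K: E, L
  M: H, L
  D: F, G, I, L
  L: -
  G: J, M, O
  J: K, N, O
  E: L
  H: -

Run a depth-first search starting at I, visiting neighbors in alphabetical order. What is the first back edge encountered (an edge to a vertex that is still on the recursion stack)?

DFS from I (visiting neighbors in alphabetical order); mark gray on enter, black on exit:
I gray
  D gray
    F gray
      E gray
        L gray
        L black
      E black
    F black
    G gray
      J gray
        K gray
          K→E: E black — skip
          K→L: L black — skip
        K black
        N gray
          H gray
          H black
        N black
        O gray
        O black
      J black
      M gray
        M→H: H black — skip
        M→L: L black — skip
      M black
      G→O: O black — skip
    G black
    D→I: I is gray → back edge
First back edge: D → I.

D→I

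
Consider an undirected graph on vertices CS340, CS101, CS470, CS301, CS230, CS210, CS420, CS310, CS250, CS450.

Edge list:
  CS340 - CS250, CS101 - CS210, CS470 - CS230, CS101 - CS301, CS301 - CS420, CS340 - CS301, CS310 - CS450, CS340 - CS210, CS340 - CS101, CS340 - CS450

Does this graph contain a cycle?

Yes

DFS, tracking each vertex's parent; an edge to a visited non-parent vertex closes a cycle.
Start from CS301:
visit CS301 (parent –)
  visit CS420 (parent CS301)
    CS420–CS301: parent, skip
  visit CS340 (parent CS301)
    visit CS250 (parent CS340)
      CS250–CS340: parent, skip
    visit CS101 (parent CS340)
      visit CS210 (parent CS101)
        CS210–CS101: parent, skip
        CS210–CS340: CS340 visited and ≠ parent → cycle
Cycle: CS340 – CS101 – CS210 – CS340.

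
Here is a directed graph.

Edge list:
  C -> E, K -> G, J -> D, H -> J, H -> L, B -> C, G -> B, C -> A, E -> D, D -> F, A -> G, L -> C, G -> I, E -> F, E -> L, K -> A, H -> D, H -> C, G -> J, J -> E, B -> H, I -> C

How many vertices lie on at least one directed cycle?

9

A vertex is on a directed cycle iff it belongs to a strongly connected component of size ≥ 2 (or has a self-loop).
The vertices on cycles are {A, B, C, E, G, H, I, J, L} — 9 in total.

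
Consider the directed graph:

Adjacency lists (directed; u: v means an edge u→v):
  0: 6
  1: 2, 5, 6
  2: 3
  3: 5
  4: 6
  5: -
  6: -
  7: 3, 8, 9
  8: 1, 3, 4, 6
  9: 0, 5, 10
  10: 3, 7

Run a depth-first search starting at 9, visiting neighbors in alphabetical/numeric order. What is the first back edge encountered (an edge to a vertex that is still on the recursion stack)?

7->9

DFS from 9 (visiting neighbors in alphabetical/numeric order); mark gray on enter, black on exit:
9 gray
  0 gray
    6 gray
    6 black
  0 black
  5 gray
  5 black
  10 gray
    3 gray
      3→5: 5 black — skip
    3 black
    7 gray
      7→3: 3 black — skip
      8 gray
        1 gray
          2 gray
            2→3: 3 black — skip
          2 black
          1→5: 5 black — skip
          1→6: 6 black — skip
        1 black
        8→3: 3 black — skip
        4 gray
          4→6: 6 black — skip
        4 black
        8→6: 6 black — skip
      8 black
      7→9: 9 is gray → back edge
First back edge: 7 → 9.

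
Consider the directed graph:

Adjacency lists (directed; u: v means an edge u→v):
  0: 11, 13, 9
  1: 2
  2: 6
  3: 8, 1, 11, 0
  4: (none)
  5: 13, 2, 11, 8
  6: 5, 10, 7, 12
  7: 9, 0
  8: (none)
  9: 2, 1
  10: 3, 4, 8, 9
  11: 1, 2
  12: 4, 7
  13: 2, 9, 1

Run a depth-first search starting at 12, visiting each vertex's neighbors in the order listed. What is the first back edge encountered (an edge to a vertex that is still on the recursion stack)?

DFS from 12 (visiting each vertex's neighbors in the order listed); mark gray on enter, black on exit:
12 gray
  4 gray
  4 black
  7 gray
    9 gray
      2 gray
        6 gray
          5 gray
            13 gray
              13→2: 2 is gray → back edge
First back edge: 13 → 2.

13→2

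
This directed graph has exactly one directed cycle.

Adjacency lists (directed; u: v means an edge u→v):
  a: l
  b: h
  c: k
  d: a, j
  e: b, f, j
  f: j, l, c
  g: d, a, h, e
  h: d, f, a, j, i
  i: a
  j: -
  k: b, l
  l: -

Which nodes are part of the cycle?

b, c, f, h, k

DFS with gray/black marking from b:
b gray
  h gray
    d gray
      a gray
        l gray
        l black
      a black
      j gray
      j black
    d black
    f gray
      f→j: j black — skip
      f→l: l black — skip
      c gray
        k gray
          k→b: b is gray → back edge
Back edge closes the cycle b → h → f → c → k → b; its vertices are {b, c, f, h, k}.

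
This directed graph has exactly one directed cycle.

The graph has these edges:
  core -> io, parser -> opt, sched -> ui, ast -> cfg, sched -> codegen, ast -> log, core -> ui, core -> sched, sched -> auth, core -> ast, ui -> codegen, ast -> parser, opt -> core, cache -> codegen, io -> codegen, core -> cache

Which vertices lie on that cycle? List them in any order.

DFS with gray/black marking from core:
core gray
  sched gray
    ui gray
      codegen gray
      codegen black
    ui black
    auth gray
    auth black
    sched→codegen: codegen black — skip
  sched black
  ast gray
    parser gray
      opt gray
        opt→core: core is gray → back edge
Back edge closes the cycle core → ast → parser → opt → core; its vertices are {ast, opt, core, parser}.

ast, opt, core, parser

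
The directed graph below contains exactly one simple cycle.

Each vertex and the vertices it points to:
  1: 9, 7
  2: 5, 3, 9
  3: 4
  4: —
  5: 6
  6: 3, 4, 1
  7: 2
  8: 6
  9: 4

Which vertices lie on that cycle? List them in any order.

1, 2, 5, 6, 7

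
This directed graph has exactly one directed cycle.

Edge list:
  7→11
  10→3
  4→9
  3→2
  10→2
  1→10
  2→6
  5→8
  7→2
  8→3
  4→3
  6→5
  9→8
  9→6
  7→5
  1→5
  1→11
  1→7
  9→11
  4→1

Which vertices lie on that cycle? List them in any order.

2, 3, 5, 6, 8

DFS with gray/black marking from 8:
8 gray
  3 gray
    2 gray
      6 gray
        5 gray
          5→8: 8 is gray → back edge
Back edge closes the cycle 8 → 3 → 2 → 6 → 5 → 8; its vertices are {2, 3, 5, 6, 8}.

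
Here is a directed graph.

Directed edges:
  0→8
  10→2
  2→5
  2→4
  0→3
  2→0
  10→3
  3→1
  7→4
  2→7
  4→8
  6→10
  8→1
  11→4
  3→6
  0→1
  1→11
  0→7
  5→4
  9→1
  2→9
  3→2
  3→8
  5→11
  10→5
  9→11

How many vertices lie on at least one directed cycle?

9

A vertex is on a directed cycle iff it belongs to a strongly connected component of size ≥ 2 (or has a self-loop).
The vertices on cycles are {0, 1, 2, 3, 4, 6, 8, 10, 11} — 9 in total.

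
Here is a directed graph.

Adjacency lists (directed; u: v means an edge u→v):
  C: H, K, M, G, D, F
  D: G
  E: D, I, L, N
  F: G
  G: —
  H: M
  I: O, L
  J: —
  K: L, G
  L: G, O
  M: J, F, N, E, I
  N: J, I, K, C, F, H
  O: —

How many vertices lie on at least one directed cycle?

A vertex is on a directed cycle iff it belongs to a strongly connected component of size ≥ 2 (or has a self-loop).
The vertices on cycles are {C, E, H, M, N} — 5 in total.

5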